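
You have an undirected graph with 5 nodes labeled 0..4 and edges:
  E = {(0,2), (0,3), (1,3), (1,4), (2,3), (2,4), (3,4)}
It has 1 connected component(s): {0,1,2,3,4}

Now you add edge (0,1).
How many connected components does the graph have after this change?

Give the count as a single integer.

Initial component count: 1
Add (0,1): endpoints already in same component. Count unchanged: 1.
New component count: 1

Answer: 1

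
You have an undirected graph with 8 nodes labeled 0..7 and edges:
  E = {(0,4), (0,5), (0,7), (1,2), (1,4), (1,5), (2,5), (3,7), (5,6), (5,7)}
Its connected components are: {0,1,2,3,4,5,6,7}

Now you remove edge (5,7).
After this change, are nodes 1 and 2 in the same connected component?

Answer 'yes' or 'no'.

Initial components: {0,1,2,3,4,5,6,7}
Removing edge (5,7): not a bridge — component count unchanged at 1.
New components: {0,1,2,3,4,5,6,7}
Are 1 and 2 in the same component? yes

Answer: yes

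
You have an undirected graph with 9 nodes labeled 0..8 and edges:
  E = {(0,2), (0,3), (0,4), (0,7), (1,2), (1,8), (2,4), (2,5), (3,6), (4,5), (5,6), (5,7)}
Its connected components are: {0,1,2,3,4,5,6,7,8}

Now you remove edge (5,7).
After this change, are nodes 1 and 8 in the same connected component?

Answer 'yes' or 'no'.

Answer: yes

Derivation:
Initial components: {0,1,2,3,4,5,6,7,8}
Removing edge (5,7): not a bridge — component count unchanged at 1.
New components: {0,1,2,3,4,5,6,7,8}
Are 1 and 8 in the same component? yes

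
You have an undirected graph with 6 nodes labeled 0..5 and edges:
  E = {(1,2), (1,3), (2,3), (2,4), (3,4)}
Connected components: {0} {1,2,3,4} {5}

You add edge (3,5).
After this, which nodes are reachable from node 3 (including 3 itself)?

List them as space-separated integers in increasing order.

Before: nodes reachable from 3: {1,2,3,4}
Adding (3,5): merges 3's component with another. Reachability grows.
After: nodes reachable from 3: {1,2,3,4,5}

Answer: 1 2 3 4 5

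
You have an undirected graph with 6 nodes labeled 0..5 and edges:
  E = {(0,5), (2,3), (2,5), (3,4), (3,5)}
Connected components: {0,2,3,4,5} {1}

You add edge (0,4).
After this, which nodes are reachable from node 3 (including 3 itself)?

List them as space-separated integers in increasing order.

Answer: 0 2 3 4 5

Derivation:
Before: nodes reachable from 3: {0,2,3,4,5}
Adding (0,4): both endpoints already in same component. Reachability from 3 unchanged.
After: nodes reachable from 3: {0,2,3,4,5}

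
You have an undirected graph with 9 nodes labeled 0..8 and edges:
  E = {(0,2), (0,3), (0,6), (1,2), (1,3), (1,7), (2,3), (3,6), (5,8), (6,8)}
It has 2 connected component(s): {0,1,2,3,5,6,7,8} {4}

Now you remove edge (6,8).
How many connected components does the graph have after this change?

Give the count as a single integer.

Initial component count: 2
Remove (6,8): it was a bridge. Count increases: 2 -> 3.
  After removal, components: {0,1,2,3,6,7} {4} {5,8}
New component count: 3

Answer: 3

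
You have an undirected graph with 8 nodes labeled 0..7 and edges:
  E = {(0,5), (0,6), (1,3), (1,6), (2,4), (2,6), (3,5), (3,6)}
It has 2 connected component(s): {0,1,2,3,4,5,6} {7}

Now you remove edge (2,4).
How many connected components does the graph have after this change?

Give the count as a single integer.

Initial component count: 2
Remove (2,4): it was a bridge. Count increases: 2 -> 3.
  After removal, components: {0,1,2,3,5,6} {4} {7}
New component count: 3

Answer: 3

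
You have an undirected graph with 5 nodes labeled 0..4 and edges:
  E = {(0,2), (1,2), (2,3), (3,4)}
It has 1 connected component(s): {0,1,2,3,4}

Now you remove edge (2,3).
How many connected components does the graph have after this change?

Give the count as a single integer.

Answer: 2

Derivation:
Initial component count: 1
Remove (2,3): it was a bridge. Count increases: 1 -> 2.
  After removal, components: {0,1,2} {3,4}
New component count: 2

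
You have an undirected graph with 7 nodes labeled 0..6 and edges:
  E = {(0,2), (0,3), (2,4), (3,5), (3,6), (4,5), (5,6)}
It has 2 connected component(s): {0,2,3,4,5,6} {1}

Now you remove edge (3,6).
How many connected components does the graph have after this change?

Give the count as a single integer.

Initial component count: 2
Remove (3,6): not a bridge. Count unchanged: 2.
  After removal, components: {0,2,3,4,5,6} {1}
New component count: 2

Answer: 2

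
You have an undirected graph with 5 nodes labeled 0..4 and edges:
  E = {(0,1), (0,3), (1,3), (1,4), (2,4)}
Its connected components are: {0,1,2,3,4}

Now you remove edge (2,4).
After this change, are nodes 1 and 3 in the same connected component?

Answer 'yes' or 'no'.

Initial components: {0,1,2,3,4}
Removing edge (2,4): it was a bridge — component count 1 -> 2.
New components: {0,1,3,4} {2}
Are 1 and 3 in the same component? yes

Answer: yes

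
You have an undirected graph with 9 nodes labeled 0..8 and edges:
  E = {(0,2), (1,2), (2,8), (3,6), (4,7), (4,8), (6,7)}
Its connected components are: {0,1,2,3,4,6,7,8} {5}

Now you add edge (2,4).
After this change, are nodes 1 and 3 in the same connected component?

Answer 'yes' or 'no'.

Answer: yes

Derivation:
Initial components: {0,1,2,3,4,6,7,8} {5}
Adding edge (2,4): both already in same component {0,1,2,3,4,6,7,8}. No change.
New components: {0,1,2,3,4,6,7,8} {5}
Are 1 and 3 in the same component? yes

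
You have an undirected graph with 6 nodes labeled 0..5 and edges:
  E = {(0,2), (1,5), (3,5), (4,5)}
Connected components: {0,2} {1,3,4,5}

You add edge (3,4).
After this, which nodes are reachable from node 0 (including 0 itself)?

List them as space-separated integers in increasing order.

Before: nodes reachable from 0: {0,2}
Adding (3,4): both endpoints already in same component. Reachability from 0 unchanged.
After: nodes reachable from 0: {0,2}

Answer: 0 2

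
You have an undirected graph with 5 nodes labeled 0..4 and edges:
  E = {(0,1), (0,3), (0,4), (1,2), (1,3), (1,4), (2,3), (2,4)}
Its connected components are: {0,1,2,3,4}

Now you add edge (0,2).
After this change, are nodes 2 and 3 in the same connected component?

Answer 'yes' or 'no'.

Answer: yes

Derivation:
Initial components: {0,1,2,3,4}
Adding edge (0,2): both already in same component {0,1,2,3,4}. No change.
New components: {0,1,2,3,4}
Are 2 and 3 in the same component? yes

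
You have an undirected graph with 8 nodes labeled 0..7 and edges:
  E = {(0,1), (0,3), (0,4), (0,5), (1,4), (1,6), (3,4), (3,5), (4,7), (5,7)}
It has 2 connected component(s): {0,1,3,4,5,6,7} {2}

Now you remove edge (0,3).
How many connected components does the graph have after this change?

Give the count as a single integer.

Initial component count: 2
Remove (0,3): not a bridge. Count unchanged: 2.
  After removal, components: {0,1,3,4,5,6,7} {2}
New component count: 2

Answer: 2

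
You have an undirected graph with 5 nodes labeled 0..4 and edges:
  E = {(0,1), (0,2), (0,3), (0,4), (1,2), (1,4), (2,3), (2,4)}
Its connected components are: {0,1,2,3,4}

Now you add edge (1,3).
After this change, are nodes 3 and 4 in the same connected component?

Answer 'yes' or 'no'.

Answer: yes

Derivation:
Initial components: {0,1,2,3,4}
Adding edge (1,3): both already in same component {0,1,2,3,4}. No change.
New components: {0,1,2,3,4}
Are 3 and 4 in the same component? yes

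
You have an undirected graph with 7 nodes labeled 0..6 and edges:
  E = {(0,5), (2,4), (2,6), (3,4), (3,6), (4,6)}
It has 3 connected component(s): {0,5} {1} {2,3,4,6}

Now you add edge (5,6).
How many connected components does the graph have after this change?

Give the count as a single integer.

Initial component count: 3
Add (5,6): merges two components. Count decreases: 3 -> 2.
New component count: 2

Answer: 2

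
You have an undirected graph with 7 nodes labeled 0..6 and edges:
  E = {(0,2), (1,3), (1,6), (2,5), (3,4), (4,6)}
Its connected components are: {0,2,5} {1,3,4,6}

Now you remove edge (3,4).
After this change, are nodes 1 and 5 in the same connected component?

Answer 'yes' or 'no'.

Initial components: {0,2,5} {1,3,4,6}
Removing edge (3,4): not a bridge — component count unchanged at 2.
New components: {0,2,5} {1,3,4,6}
Are 1 and 5 in the same component? no

Answer: no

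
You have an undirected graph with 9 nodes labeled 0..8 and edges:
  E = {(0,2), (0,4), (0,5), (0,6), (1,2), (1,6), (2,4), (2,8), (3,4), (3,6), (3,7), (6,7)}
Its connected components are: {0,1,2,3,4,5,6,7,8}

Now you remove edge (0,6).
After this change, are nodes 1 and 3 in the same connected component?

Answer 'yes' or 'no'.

Initial components: {0,1,2,3,4,5,6,7,8}
Removing edge (0,6): not a bridge — component count unchanged at 1.
New components: {0,1,2,3,4,5,6,7,8}
Are 1 and 3 in the same component? yes

Answer: yes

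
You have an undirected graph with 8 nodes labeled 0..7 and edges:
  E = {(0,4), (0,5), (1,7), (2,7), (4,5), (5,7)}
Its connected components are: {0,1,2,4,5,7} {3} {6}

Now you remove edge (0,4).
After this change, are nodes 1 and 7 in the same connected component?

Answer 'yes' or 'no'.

Answer: yes

Derivation:
Initial components: {0,1,2,4,5,7} {3} {6}
Removing edge (0,4): not a bridge — component count unchanged at 3.
New components: {0,1,2,4,5,7} {3} {6}
Are 1 and 7 in the same component? yes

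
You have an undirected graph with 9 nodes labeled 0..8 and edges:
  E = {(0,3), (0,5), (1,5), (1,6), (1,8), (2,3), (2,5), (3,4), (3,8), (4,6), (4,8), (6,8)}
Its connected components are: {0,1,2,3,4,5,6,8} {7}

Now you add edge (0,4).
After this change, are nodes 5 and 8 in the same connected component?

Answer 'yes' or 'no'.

Answer: yes

Derivation:
Initial components: {0,1,2,3,4,5,6,8} {7}
Adding edge (0,4): both already in same component {0,1,2,3,4,5,6,8}. No change.
New components: {0,1,2,3,4,5,6,8} {7}
Are 5 and 8 in the same component? yes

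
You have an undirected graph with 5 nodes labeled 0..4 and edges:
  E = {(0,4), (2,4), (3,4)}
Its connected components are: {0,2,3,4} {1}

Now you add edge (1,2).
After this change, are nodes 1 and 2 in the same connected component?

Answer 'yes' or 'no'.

Answer: yes

Derivation:
Initial components: {0,2,3,4} {1}
Adding edge (1,2): merges {1} and {0,2,3,4}.
New components: {0,1,2,3,4}
Are 1 and 2 in the same component? yes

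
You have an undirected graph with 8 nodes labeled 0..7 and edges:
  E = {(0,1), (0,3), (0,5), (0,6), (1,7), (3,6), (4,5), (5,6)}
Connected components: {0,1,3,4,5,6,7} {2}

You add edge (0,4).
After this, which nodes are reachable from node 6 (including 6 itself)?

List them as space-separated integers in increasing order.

Answer: 0 1 3 4 5 6 7

Derivation:
Before: nodes reachable from 6: {0,1,3,4,5,6,7}
Adding (0,4): both endpoints already in same component. Reachability from 6 unchanged.
After: nodes reachable from 6: {0,1,3,4,5,6,7}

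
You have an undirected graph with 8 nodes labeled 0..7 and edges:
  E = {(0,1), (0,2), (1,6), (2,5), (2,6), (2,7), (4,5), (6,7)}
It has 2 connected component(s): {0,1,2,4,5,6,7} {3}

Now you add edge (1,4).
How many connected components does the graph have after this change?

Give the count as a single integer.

Answer: 2

Derivation:
Initial component count: 2
Add (1,4): endpoints already in same component. Count unchanged: 2.
New component count: 2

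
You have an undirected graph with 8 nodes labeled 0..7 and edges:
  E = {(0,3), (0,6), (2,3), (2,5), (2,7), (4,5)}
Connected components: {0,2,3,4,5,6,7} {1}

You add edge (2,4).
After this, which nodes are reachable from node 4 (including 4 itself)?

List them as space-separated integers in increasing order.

Before: nodes reachable from 4: {0,2,3,4,5,6,7}
Adding (2,4): both endpoints already in same component. Reachability from 4 unchanged.
After: nodes reachable from 4: {0,2,3,4,5,6,7}

Answer: 0 2 3 4 5 6 7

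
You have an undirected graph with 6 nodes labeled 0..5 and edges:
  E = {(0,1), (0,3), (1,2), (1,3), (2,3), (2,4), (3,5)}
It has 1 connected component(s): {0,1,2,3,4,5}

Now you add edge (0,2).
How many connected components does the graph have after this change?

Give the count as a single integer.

Initial component count: 1
Add (0,2): endpoints already in same component. Count unchanged: 1.
New component count: 1

Answer: 1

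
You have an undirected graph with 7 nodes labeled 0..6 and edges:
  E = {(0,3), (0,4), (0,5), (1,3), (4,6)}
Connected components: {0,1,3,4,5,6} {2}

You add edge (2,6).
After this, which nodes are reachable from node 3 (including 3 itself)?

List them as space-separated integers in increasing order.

Before: nodes reachable from 3: {0,1,3,4,5,6}
Adding (2,6): merges 3's component with another. Reachability grows.
After: nodes reachable from 3: {0,1,2,3,4,5,6}

Answer: 0 1 2 3 4 5 6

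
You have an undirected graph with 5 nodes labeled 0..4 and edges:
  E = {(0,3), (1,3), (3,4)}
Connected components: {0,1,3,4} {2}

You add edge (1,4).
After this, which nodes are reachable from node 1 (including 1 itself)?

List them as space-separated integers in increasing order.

Answer: 0 1 3 4

Derivation:
Before: nodes reachable from 1: {0,1,3,4}
Adding (1,4): both endpoints already in same component. Reachability from 1 unchanged.
After: nodes reachable from 1: {0,1,3,4}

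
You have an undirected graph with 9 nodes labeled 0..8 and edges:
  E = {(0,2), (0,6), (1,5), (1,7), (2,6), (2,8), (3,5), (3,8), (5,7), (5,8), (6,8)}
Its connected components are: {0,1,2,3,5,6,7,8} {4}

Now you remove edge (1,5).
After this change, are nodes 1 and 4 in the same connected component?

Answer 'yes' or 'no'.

Answer: no

Derivation:
Initial components: {0,1,2,3,5,6,7,8} {4}
Removing edge (1,5): not a bridge — component count unchanged at 2.
New components: {0,1,2,3,5,6,7,8} {4}
Are 1 and 4 in the same component? no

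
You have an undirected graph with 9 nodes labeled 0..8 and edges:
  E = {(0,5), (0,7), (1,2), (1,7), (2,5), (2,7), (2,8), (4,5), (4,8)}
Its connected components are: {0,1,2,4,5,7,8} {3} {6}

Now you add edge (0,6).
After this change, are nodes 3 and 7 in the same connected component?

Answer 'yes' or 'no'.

Initial components: {0,1,2,4,5,7,8} {3} {6}
Adding edge (0,6): merges {0,1,2,4,5,7,8} and {6}.
New components: {0,1,2,4,5,6,7,8} {3}
Are 3 and 7 in the same component? no

Answer: no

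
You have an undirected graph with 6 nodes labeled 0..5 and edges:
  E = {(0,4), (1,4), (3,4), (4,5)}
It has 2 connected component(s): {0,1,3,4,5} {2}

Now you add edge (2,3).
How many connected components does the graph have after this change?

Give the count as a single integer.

Answer: 1

Derivation:
Initial component count: 2
Add (2,3): merges two components. Count decreases: 2 -> 1.
New component count: 1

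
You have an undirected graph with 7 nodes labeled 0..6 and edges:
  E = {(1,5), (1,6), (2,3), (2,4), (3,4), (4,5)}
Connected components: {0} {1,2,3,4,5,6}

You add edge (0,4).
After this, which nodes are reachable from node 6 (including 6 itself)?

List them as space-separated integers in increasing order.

Before: nodes reachable from 6: {1,2,3,4,5,6}
Adding (0,4): merges 6's component with another. Reachability grows.
After: nodes reachable from 6: {0,1,2,3,4,5,6}

Answer: 0 1 2 3 4 5 6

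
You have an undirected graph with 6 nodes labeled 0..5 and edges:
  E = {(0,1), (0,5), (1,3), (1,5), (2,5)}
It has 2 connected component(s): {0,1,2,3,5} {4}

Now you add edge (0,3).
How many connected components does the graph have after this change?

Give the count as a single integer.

Initial component count: 2
Add (0,3): endpoints already in same component. Count unchanged: 2.
New component count: 2

Answer: 2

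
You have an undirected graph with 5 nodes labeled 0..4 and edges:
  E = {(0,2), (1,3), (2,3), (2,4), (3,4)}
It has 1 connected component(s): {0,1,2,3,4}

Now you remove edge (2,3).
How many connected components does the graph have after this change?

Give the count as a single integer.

Initial component count: 1
Remove (2,3): not a bridge. Count unchanged: 1.
  After removal, components: {0,1,2,3,4}
New component count: 1

Answer: 1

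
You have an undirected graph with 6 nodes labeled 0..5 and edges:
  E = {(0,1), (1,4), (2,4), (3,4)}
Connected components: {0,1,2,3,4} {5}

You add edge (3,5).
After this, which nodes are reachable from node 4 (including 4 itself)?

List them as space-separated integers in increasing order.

Before: nodes reachable from 4: {0,1,2,3,4}
Adding (3,5): merges 4's component with another. Reachability grows.
After: nodes reachable from 4: {0,1,2,3,4,5}

Answer: 0 1 2 3 4 5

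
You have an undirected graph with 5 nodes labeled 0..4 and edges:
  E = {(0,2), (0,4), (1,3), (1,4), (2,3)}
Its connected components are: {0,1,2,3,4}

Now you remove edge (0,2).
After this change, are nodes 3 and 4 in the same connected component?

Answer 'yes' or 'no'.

Answer: yes

Derivation:
Initial components: {0,1,2,3,4}
Removing edge (0,2): not a bridge — component count unchanged at 1.
New components: {0,1,2,3,4}
Are 3 and 4 in the same component? yes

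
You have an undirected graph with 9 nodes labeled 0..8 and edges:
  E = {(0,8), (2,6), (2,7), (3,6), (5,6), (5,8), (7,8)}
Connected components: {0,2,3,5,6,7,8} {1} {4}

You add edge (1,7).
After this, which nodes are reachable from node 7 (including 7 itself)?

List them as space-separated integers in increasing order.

Before: nodes reachable from 7: {0,2,3,5,6,7,8}
Adding (1,7): merges 7's component with another. Reachability grows.
After: nodes reachable from 7: {0,1,2,3,5,6,7,8}

Answer: 0 1 2 3 5 6 7 8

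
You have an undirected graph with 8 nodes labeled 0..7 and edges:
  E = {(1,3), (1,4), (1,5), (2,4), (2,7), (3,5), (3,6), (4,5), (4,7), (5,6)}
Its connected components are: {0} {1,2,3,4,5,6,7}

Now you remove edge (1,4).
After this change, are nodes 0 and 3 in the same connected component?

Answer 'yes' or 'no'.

Initial components: {0} {1,2,3,4,5,6,7}
Removing edge (1,4): not a bridge — component count unchanged at 2.
New components: {0} {1,2,3,4,5,6,7}
Are 0 and 3 in the same component? no

Answer: no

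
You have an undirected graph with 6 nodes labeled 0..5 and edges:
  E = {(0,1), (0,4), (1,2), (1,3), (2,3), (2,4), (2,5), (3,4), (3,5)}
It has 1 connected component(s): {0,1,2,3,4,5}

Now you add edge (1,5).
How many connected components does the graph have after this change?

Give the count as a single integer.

Answer: 1

Derivation:
Initial component count: 1
Add (1,5): endpoints already in same component. Count unchanged: 1.
New component count: 1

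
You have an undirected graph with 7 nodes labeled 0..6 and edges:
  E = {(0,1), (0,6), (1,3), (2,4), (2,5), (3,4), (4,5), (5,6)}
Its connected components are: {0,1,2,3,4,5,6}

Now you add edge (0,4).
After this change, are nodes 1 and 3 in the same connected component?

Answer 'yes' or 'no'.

Answer: yes

Derivation:
Initial components: {0,1,2,3,4,5,6}
Adding edge (0,4): both already in same component {0,1,2,3,4,5,6}. No change.
New components: {0,1,2,3,4,5,6}
Are 1 and 3 in the same component? yes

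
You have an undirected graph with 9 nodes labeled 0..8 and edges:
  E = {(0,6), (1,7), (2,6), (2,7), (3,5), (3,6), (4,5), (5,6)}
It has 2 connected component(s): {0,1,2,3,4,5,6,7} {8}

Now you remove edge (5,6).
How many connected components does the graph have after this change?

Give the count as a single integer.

Answer: 2

Derivation:
Initial component count: 2
Remove (5,6): not a bridge. Count unchanged: 2.
  After removal, components: {0,1,2,3,4,5,6,7} {8}
New component count: 2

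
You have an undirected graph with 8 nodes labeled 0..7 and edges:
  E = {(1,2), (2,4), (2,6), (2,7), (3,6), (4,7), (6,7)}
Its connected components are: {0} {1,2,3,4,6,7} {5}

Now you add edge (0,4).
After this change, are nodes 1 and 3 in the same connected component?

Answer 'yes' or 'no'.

Answer: yes

Derivation:
Initial components: {0} {1,2,3,4,6,7} {5}
Adding edge (0,4): merges {0} and {1,2,3,4,6,7}.
New components: {0,1,2,3,4,6,7} {5}
Are 1 and 3 in the same component? yes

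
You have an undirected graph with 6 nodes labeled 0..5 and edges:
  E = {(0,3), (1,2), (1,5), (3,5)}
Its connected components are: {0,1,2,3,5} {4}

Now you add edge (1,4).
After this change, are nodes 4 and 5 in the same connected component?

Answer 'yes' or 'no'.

Answer: yes

Derivation:
Initial components: {0,1,2,3,5} {4}
Adding edge (1,4): merges {0,1,2,3,5} and {4}.
New components: {0,1,2,3,4,5}
Are 4 and 5 in the same component? yes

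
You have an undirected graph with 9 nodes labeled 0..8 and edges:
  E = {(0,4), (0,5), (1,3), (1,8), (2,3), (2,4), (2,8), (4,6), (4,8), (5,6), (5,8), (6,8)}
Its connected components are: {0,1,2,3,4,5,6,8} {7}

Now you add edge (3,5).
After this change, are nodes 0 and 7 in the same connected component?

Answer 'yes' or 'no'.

Initial components: {0,1,2,3,4,5,6,8} {7}
Adding edge (3,5): both already in same component {0,1,2,3,4,5,6,8}. No change.
New components: {0,1,2,3,4,5,6,8} {7}
Are 0 and 7 in the same component? no

Answer: no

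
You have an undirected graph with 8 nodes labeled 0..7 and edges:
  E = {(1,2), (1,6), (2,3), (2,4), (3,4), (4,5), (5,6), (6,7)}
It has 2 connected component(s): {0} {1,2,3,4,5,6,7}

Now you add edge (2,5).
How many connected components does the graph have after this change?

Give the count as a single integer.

Answer: 2

Derivation:
Initial component count: 2
Add (2,5): endpoints already in same component. Count unchanged: 2.
New component count: 2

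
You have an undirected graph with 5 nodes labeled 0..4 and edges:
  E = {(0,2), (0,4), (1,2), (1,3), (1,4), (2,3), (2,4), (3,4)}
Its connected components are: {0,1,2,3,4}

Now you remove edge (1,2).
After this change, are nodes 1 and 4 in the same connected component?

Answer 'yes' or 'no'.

Initial components: {0,1,2,3,4}
Removing edge (1,2): not a bridge — component count unchanged at 1.
New components: {0,1,2,3,4}
Are 1 and 4 in the same component? yes

Answer: yes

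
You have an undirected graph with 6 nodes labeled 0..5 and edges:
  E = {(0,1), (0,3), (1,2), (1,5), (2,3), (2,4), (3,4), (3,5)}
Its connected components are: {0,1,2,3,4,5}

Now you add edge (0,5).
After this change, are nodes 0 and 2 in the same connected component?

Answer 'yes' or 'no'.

Initial components: {0,1,2,3,4,5}
Adding edge (0,5): both already in same component {0,1,2,3,4,5}. No change.
New components: {0,1,2,3,4,5}
Are 0 and 2 in the same component? yes

Answer: yes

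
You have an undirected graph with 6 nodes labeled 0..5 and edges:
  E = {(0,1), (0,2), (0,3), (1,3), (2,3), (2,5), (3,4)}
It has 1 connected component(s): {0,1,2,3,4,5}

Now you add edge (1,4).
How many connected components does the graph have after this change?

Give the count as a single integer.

Answer: 1

Derivation:
Initial component count: 1
Add (1,4): endpoints already in same component. Count unchanged: 1.
New component count: 1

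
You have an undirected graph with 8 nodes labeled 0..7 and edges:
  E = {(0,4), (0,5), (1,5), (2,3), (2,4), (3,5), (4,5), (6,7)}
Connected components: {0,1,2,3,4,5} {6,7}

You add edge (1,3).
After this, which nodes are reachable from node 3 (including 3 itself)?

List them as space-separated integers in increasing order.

Before: nodes reachable from 3: {0,1,2,3,4,5}
Adding (1,3): both endpoints already in same component. Reachability from 3 unchanged.
After: nodes reachable from 3: {0,1,2,3,4,5}

Answer: 0 1 2 3 4 5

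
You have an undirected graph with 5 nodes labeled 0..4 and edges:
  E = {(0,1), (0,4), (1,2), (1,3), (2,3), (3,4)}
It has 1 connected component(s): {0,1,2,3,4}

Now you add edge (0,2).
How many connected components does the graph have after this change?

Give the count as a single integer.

Initial component count: 1
Add (0,2): endpoints already in same component. Count unchanged: 1.
New component count: 1

Answer: 1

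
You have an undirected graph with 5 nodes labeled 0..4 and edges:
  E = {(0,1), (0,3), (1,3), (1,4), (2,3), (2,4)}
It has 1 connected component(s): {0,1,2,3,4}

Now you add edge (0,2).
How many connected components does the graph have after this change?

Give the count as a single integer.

Answer: 1

Derivation:
Initial component count: 1
Add (0,2): endpoints already in same component. Count unchanged: 1.
New component count: 1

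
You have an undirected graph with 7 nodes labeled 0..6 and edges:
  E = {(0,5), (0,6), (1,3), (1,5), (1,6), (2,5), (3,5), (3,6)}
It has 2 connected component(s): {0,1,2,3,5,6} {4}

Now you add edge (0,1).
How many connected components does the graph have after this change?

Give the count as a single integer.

Answer: 2

Derivation:
Initial component count: 2
Add (0,1): endpoints already in same component. Count unchanged: 2.
New component count: 2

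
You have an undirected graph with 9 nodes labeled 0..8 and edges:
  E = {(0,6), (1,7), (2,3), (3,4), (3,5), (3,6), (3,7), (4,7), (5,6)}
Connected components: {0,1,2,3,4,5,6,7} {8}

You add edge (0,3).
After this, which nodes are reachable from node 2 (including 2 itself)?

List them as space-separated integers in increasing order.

Answer: 0 1 2 3 4 5 6 7

Derivation:
Before: nodes reachable from 2: {0,1,2,3,4,5,6,7}
Adding (0,3): both endpoints already in same component. Reachability from 2 unchanged.
After: nodes reachable from 2: {0,1,2,3,4,5,6,7}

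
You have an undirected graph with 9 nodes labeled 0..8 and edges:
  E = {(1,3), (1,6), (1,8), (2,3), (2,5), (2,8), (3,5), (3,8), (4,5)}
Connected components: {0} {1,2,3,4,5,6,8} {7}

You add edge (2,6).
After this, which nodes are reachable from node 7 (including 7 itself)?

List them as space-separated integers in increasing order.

Before: nodes reachable from 7: {7}
Adding (2,6): both endpoints already in same component. Reachability from 7 unchanged.
After: nodes reachable from 7: {7}

Answer: 7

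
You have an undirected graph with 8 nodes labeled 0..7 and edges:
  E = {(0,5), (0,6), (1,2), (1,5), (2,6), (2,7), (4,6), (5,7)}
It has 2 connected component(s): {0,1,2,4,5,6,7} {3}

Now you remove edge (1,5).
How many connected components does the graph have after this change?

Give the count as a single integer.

Initial component count: 2
Remove (1,5): not a bridge. Count unchanged: 2.
  After removal, components: {0,1,2,4,5,6,7} {3}
New component count: 2

Answer: 2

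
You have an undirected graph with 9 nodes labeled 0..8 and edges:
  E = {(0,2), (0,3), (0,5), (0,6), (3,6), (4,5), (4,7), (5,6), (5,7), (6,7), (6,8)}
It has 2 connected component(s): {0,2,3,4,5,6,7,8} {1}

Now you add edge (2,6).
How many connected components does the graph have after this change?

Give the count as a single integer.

Answer: 2

Derivation:
Initial component count: 2
Add (2,6): endpoints already in same component. Count unchanged: 2.
New component count: 2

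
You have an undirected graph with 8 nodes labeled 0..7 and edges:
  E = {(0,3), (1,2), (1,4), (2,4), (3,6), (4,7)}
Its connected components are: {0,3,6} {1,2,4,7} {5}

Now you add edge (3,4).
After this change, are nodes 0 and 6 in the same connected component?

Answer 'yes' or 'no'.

Initial components: {0,3,6} {1,2,4,7} {5}
Adding edge (3,4): merges {0,3,6} and {1,2,4,7}.
New components: {0,1,2,3,4,6,7} {5}
Are 0 and 6 in the same component? yes

Answer: yes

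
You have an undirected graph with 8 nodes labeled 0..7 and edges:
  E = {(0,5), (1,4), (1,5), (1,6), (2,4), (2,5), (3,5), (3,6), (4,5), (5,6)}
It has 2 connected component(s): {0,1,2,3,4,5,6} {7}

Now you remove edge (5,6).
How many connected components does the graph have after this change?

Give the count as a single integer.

Answer: 2

Derivation:
Initial component count: 2
Remove (5,6): not a bridge. Count unchanged: 2.
  After removal, components: {0,1,2,3,4,5,6} {7}
New component count: 2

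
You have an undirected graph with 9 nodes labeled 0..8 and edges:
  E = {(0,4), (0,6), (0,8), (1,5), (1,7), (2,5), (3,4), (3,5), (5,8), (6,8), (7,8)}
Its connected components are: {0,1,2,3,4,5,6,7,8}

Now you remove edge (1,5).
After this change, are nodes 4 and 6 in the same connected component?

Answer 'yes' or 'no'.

Initial components: {0,1,2,3,4,5,6,7,8}
Removing edge (1,5): not a bridge — component count unchanged at 1.
New components: {0,1,2,3,4,5,6,7,8}
Are 4 and 6 in the same component? yes

Answer: yes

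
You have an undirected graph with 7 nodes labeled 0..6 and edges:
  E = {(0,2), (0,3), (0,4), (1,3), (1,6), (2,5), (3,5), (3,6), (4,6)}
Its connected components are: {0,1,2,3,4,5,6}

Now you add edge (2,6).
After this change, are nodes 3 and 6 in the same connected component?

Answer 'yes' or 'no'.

Answer: yes

Derivation:
Initial components: {0,1,2,3,4,5,6}
Adding edge (2,6): both already in same component {0,1,2,3,4,5,6}. No change.
New components: {0,1,2,3,4,5,6}
Are 3 and 6 in the same component? yes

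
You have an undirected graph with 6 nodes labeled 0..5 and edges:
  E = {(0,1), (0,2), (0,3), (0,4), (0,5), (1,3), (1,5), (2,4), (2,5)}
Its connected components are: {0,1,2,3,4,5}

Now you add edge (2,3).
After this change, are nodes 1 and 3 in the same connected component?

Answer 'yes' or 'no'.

Answer: yes

Derivation:
Initial components: {0,1,2,3,4,5}
Adding edge (2,3): both already in same component {0,1,2,3,4,5}. No change.
New components: {0,1,2,3,4,5}
Are 1 and 3 in the same component? yes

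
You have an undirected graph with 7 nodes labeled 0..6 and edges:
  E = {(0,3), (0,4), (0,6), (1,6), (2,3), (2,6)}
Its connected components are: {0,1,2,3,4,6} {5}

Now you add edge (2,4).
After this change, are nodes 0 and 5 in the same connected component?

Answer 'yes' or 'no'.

Initial components: {0,1,2,3,4,6} {5}
Adding edge (2,4): both already in same component {0,1,2,3,4,6}. No change.
New components: {0,1,2,3,4,6} {5}
Are 0 and 5 in the same component? no

Answer: no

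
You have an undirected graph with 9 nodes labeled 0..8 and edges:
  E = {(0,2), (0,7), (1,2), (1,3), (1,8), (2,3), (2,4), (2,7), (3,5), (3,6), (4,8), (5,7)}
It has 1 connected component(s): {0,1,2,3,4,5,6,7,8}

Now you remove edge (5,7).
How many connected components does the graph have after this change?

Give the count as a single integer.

Answer: 1

Derivation:
Initial component count: 1
Remove (5,7): not a bridge. Count unchanged: 1.
  After removal, components: {0,1,2,3,4,5,6,7,8}
New component count: 1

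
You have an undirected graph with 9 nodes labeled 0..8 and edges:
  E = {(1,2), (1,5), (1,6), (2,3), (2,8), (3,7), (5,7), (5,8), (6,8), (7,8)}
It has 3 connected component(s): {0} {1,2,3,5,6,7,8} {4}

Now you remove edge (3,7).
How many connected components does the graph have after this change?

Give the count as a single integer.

Initial component count: 3
Remove (3,7): not a bridge. Count unchanged: 3.
  After removal, components: {0} {1,2,3,5,6,7,8} {4}
New component count: 3

Answer: 3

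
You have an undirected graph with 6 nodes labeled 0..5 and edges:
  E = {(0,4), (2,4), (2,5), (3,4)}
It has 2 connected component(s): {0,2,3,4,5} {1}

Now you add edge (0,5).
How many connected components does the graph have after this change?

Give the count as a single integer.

Answer: 2

Derivation:
Initial component count: 2
Add (0,5): endpoints already in same component. Count unchanged: 2.
New component count: 2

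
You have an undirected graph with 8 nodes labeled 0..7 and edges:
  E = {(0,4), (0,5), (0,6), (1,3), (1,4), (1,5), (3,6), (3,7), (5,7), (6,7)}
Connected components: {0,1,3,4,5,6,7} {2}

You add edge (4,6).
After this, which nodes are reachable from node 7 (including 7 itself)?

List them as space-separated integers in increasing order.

Answer: 0 1 3 4 5 6 7

Derivation:
Before: nodes reachable from 7: {0,1,3,4,5,6,7}
Adding (4,6): both endpoints already in same component. Reachability from 7 unchanged.
After: nodes reachable from 7: {0,1,3,4,5,6,7}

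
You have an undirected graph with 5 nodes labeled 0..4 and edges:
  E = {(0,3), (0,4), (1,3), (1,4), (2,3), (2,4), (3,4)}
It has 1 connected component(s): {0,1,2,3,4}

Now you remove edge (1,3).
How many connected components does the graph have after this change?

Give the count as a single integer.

Answer: 1

Derivation:
Initial component count: 1
Remove (1,3): not a bridge. Count unchanged: 1.
  After removal, components: {0,1,2,3,4}
New component count: 1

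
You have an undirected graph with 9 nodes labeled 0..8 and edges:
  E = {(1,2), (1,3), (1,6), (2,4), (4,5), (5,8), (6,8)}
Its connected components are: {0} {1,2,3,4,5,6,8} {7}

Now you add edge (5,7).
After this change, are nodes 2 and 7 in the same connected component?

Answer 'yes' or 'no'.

Answer: yes

Derivation:
Initial components: {0} {1,2,3,4,5,6,8} {7}
Adding edge (5,7): merges {1,2,3,4,5,6,8} and {7}.
New components: {0} {1,2,3,4,5,6,7,8}
Are 2 and 7 in the same component? yes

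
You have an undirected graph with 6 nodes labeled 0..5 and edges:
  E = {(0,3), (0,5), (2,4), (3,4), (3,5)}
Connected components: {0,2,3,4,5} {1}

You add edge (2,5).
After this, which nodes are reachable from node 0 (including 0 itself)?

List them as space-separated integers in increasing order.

Answer: 0 2 3 4 5

Derivation:
Before: nodes reachable from 0: {0,2,3,4,5}
Adding (2,5): both endpoints already in same component. Reachability from 0 unchanged.
After: nodes reachable from 0: {0,2,3,4,5}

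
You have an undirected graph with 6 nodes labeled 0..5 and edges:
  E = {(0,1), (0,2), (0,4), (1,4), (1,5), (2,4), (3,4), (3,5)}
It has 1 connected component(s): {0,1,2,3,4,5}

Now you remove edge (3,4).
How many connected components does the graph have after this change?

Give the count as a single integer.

Initial component count: 1
Remove (3,4): not a bridge. Count unchanged: 1.
  After removal, components: {0,1,2,3,4,5}
New component count: 1

Answer: 1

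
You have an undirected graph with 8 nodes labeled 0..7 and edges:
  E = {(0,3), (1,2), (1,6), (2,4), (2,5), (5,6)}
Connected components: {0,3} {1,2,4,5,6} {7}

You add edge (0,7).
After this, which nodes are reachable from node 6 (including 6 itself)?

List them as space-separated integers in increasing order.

Answer: 1 2 4 5 6

Derivation:
Before: nodes reachable from 6: {1,2,4,5,6}
Adding (0,7): merges two components, but neither contains 6. Reachability from 6 unchanged.
After: nodes reachable from 6: {1,2,4,5,6}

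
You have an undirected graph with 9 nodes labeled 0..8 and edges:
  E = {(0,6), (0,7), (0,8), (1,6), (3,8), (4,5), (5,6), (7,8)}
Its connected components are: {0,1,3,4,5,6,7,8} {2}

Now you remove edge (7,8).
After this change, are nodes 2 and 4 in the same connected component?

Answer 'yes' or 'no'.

Initial components: {0,1,3,4,5,6,7,8} {2}
Removing edge (7,8): not a bridge — component count unchanged at 2.
New components: {0,1,3,4,5,6,7,8} {2}
Are 2 and 4 in the same component? no

Answer: no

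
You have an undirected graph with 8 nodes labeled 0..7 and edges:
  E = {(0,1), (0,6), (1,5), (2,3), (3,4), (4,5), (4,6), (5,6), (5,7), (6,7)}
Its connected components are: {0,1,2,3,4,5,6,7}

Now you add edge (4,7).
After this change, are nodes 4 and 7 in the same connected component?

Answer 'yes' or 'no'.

Initial components: {0,1,2,3,4,5,6,7}
Adding edge (4,7): both already in same component {0,1,2,3,4,5,6,7}. No change.
New components: {0,1,2,3,4,5,6,7}
Are 4 and 7 in the same component? yes

Answer: yes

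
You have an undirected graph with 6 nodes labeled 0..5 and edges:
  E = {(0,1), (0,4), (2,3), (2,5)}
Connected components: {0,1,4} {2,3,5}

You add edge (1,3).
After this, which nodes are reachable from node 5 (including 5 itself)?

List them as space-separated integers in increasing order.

Before: nodes reachable from 5: {2,3,5}
Adding (1,3): merges 5's component with another. Reachability grows.
After: nodes reachable from 5: {0,1,2,3,4,5}

Answer: 0 1 2 3 4 5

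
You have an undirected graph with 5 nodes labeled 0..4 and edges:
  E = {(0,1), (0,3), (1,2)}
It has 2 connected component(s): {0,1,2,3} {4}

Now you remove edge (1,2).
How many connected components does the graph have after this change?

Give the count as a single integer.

Answer: 3

Derivation:
Initial component count: 2
Remove (1,2): it was a bridge. Count increases: 2 -> 3.
  After removal, components: {0,1,3} {2} {4}
New component count: 3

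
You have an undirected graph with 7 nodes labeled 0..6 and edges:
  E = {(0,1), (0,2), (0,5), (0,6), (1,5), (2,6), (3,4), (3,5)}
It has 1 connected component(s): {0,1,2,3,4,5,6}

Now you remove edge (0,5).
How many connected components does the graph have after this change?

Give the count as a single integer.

Initial component count: 1
Remove (0,5): not a bridge. Count unchanged: 1.
  After removal, components: {0,1,2,3,4,5,6}
New component count: 1

Answer: 1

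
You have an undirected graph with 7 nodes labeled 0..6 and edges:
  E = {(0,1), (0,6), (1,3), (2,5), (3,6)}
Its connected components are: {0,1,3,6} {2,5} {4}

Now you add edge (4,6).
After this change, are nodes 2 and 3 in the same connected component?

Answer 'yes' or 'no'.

Answer: no

Derivation:
Initial components: {0,1,3,6} {2,5} {4}
Adding edge (4,6): merges {4} and {0,1,3,6}.
New components: {0,1,3,4,6} {2,5}
Are 2 and 3 in the same component? no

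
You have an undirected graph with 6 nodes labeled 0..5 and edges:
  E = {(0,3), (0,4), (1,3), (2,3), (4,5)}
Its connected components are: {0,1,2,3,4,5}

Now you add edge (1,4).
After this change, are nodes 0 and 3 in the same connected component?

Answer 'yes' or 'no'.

Answer: yes

Derivation:
Initial components: {0,1,2,3,4,5}
Adding edge (1,4): both already in same component {0,1,2,3,4,5}. No change.
New components: {0,1,2,3,4,5}
Are 0 and 3 in the same component? yes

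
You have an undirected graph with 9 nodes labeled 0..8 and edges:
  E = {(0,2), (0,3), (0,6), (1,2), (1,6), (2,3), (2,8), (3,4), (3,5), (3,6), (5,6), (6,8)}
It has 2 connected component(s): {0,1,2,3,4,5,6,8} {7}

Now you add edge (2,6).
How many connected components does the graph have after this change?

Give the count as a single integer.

Initial component count: 2
Add (2,6): endpoints already in same component. Count unchanged: 2.
New component count: 2

Answer: 2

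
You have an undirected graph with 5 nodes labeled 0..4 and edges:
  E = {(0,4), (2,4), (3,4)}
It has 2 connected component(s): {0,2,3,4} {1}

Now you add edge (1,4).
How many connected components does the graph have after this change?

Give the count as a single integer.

Answer: 1

Derivation:
Initial component count: 2
Add (1,4): merges two components. Count decreases: 2 -> 1.
New component count: 1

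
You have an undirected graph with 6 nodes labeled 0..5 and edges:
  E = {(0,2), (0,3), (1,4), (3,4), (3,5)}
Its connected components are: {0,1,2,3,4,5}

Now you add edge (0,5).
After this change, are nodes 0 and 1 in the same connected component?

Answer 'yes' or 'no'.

Answer: yes

Derivation:
Initial components: {0,1,2,3,4,5}
Adding edge (0,5): both already in same component {0,1,2,3,4,5}. No change.
New components: {0,1,2,3,4,5}
Are 0 and 1 in the same component? yes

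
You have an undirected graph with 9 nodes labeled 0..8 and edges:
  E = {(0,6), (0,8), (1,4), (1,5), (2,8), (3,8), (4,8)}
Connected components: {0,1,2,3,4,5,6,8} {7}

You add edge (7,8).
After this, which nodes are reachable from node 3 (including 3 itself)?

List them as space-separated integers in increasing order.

Before: nodes reachable from 3: {0,1,2,3,4,5,6,8}
Adding (7,8): merges 3's component with another. Reachability grows.
After: nodes reachable from 3: {0,1,2,3,4,5,6,7,8}

Answer: 0 1 2 3 4 5 6 7 8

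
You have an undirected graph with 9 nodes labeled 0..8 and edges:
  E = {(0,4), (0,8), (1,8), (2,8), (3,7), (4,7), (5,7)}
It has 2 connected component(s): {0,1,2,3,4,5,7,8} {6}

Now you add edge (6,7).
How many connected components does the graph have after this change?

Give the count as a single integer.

Initial component count: 2
Add (6,7): merges two components. Count decreases: 2 -> 1.
New component count: 1

Answer: 1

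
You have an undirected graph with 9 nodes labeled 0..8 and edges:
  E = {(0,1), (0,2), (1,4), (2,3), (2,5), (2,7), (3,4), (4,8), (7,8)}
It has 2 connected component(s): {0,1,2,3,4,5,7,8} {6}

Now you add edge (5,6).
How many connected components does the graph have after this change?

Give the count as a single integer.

Initial component count: 2
Add (5,6): merges two components. Count decreases: 2 -> 1.
New component count: 1

Answer: 1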